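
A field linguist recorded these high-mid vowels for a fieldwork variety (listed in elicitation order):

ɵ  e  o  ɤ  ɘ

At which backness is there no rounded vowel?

front

backness          unrounded  rounded 
front             e         —       
central           ɘ         ɵ       
back              ɤ         o       
Every backness has a rounded member except front, where /ø/ would be expected.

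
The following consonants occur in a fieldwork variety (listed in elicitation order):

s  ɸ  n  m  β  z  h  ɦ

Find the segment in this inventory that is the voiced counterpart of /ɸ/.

/ɸ/ is a voiceless bilabial fricative.
The voiced counterpart is a voiced bilabial fricative — in this inventory, /β/.

/β/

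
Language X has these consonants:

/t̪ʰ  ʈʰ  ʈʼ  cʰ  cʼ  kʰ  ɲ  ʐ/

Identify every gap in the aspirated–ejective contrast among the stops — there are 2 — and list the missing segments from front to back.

dental: aspirated /t̪ʰ/, ejective —.
retroflex: aspirated /ʈʰ/, ejective /ʈʼ/.
palatal: aspirated /cʰ/, ejective /cʼ/.
velar: aspirated /kʰ/, ejective —.
Gaps, from front to back: dental lacks ejective (/t̪ʼ/); velar lacks ejective (/kʼ/).

/t̪ʼ/, /kʼ/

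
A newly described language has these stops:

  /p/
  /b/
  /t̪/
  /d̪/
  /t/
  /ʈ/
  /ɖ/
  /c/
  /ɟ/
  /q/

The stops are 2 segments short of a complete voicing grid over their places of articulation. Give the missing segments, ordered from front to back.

/d/, /ɢ/

Voiceless: /p/ (bilabial), /t̪/ (dental), /t/ (alveolar), /ʈ/ (retroflex), /c/ (palatal), /q/ (uvular).
Voiced: /b/ (bilabial), /d̪/ (dental), /ɖ/ (retroflex), /ɟ/ (palatal).
Gaps, from front to back: alveolar lacks voiced (/d/); uvular lacks voiced (/ɢ/).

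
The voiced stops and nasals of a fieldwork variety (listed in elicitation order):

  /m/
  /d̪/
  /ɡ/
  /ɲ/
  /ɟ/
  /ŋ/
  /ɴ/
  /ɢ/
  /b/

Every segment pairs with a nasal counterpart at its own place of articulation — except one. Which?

Bilabial: /b/ ~ /m/
Palatal: /ɟ/ ~ /ɲ/
Velar: /ɡ/ ~ /ŋ/
Uvular: /ɢ/ ~ /ɴ/
Dental: only /d̪/ (oral stop); no nasal partner.
So /d̪/ is the unpaired segment.

/d̪/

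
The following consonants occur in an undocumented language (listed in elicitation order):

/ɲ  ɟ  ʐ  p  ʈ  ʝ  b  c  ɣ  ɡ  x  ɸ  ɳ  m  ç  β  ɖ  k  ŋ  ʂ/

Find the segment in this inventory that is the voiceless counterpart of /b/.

/b/ is a voiced bilabial stop.
The voiceless counterpart is a voiceless bilabial stop — in this inventory, /p/.

/p/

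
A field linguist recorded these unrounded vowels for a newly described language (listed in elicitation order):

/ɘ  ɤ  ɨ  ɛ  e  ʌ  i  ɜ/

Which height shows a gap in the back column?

height            front     central   back    
high              i         ɨ         —       
high-mid          e         ɘ         ɤ       
low-mid           ɛ         ɜ         ʌ       
Every height has a back member except high, where /ɯ/ would be expected.

high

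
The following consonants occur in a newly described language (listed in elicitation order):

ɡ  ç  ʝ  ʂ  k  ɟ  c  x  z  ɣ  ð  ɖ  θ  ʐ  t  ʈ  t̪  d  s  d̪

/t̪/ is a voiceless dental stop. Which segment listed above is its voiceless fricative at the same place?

/θ/

The voiceless fricative at the same place is a voiceless dental fricative — in this inventory, /θ/.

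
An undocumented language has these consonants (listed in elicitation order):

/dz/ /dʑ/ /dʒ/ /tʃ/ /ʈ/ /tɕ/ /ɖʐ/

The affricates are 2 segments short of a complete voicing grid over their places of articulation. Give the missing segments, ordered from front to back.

/ts/, /ʈʂ/

alveolar: voiceless —, voiced /dz/.
postalveolar: voiceless /tʃ/, voiced /dʒ/.
retroflex: voiceless —, voiced /ɖʐ/.
alveolo-palatal: voiceless /tɕ/, voiced /dʑ/.
Gaps, from front to back: alveolar lacks voiceless (/ts/); retroflex lacks voiceless (/ʈʂ/).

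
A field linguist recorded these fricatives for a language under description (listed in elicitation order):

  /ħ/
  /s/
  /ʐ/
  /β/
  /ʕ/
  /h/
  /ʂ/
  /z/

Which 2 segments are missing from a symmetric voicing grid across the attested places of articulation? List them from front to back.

/ɸ/, /ɦ/

Voiceless: /s/ (alveolar), /ʂ/ (retroflex), /ħ/ (pharyngeal), /h/ (glottal).
Voiced: /β/ (bilabial), /z/ (alveolar), /ʐ/ (retroflex), /ʕ/ (pharyngeal).
Gaps, from front to back: bilabial lacks voiceless (/ɸ/); glottal lacks voiced (/ɦ/).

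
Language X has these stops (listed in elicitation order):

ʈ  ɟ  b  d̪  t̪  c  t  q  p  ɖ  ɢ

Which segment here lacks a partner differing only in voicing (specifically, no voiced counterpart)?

/t/

Bilabial: /p/ ~ /b/
Dental: /t̪/ ~ /d̪/
Retroflex: /ʈ/ ~ /ɖ/
Palatal: /c/ ~ /ɟ/
Uvular: /q/ ~ /ɢ/
Alveolar: only /t/ (voiceless); no voiced partner.
So /t/ is the unpaired segment.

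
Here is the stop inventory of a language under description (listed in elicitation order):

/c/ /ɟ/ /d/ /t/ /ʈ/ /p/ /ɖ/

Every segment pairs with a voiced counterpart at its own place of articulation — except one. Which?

/p/

Alveolar: /t/ ~ /d/
Retroflex: /ʈ/ ~ /ɖ/
Palatal: /c/ ~ /ɟ/
Bilabial: only /p/ (voiceless); no voiced partner.
So /p/ is the unpaired segment.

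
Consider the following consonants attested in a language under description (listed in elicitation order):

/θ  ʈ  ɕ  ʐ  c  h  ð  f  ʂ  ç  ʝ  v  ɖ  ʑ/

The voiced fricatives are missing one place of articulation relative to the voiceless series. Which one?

place of articulation  voiceless  voiced  
labiodental       f         v       
dental            θ         ð       
retroflex         ʂ         ʐ       
alveolo-palatal   ɕ         ʑ       
palatal           ç         ʝ       
glottal           h         —       
Every place of articulation has a voiced member except glottal, where /ɦ/ would be expected.

glottal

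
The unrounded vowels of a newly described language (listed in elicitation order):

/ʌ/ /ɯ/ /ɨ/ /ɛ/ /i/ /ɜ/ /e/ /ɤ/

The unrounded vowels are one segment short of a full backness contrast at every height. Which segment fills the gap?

/ɘ/

Front: /i/ (high), /e/ (high-mid), /ɛ/ (low-mid).
Central: /ɨ/ (high), /ɜ/ (low-mid).
Back: /ɯ/ (high), /ɤ/ (high-mid), /ʌ/ (low-mid).
The high-mid row has no central member, so the gap is the high-mid central unrounded vowel /ɘ/.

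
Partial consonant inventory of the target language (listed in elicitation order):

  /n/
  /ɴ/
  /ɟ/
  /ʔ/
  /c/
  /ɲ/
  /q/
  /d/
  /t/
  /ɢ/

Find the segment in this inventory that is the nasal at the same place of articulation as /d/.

/d/ is a voiced alveolar stop.
The nasal at the same place is an alveolar nasal — in this inventory, /n/.

/n/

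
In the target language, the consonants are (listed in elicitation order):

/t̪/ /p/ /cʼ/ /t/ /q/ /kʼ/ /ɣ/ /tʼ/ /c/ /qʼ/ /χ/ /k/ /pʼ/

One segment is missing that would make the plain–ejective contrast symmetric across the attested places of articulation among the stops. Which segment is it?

/t̪ʼ/

bilabial: plain /p/, ejective /pʼ/.
dental: plain /t̪/, ejective —.
alveolar: plain /t/, ejective /tʼ/.
palatal: plain /c/, ejective /cʼ/.
velar: plain /k/, ejective /kʼ/.
uvular: plain /q/, ejective /qʼ/.
The dental row has no ejective member, so the gap is the ejective dental stop /t̪ʼ/.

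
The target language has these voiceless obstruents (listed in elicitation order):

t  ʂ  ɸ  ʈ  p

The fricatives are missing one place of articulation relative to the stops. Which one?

alveolar

place of articulation  stop      fricative
bilabial          p         ɸ       
alveolar          t         —       
retroflex         ʈ         ʂ       
Every place of articulation has a fricative member except alveolar, where /s/ would be expected.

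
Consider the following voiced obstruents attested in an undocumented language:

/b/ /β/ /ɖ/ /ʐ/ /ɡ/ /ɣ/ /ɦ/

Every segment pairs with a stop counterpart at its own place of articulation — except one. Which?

Bilabial: /b/ ~ /β/
Retroflex: /ɖ/ ~ /ʐ/
Velar: /ɡ/ ~ /ɣ/
Glottal: only /ɦ/ (fricative); no stop partner.
So /ɦ/ is the unpaired segment.

/ɦ/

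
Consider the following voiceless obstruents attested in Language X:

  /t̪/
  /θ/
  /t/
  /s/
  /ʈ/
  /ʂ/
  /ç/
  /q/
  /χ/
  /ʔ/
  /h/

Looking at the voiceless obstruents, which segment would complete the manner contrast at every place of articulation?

/c/

place of articulation  stop      fricative
dental            t̪        θ       
alveolar          t         s       
retroflex         ʈ         ʂ       
palatal           —         ç       
uvular            q         χ       
glottal           ʔ         h       
The palatal row has no stop member, so the gap is the palatal stop /c/.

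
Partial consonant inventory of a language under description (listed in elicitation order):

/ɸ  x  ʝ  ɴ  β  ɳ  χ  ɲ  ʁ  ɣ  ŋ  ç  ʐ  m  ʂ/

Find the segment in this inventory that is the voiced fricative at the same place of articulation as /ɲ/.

/ɲ/ is a palatal nasal.
The voiced fricative at the same place is a voiced palatal fricative — in this inventory, /ʝ/.

/ʝ/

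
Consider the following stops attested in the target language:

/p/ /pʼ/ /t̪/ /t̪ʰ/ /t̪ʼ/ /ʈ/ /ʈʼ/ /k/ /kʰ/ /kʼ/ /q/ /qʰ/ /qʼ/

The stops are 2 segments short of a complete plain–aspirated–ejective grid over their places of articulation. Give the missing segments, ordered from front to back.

place of articulation  plain     aspirated  ejective
bilabial          p         —         pʼ      
dental            t̪        t̪ʰ       t̪ʼ     
retroflex         ʈ         —         ʈʼ      
velar             k         kʰ        kʼ      
uvular            q         qʰ        qʼ      
Gaps, from front to back: bilabial lacks aspirated (/pʰ/); retroflex lacks aspirated (/ʈʰ/).

/pʰ/, /ʈʰ/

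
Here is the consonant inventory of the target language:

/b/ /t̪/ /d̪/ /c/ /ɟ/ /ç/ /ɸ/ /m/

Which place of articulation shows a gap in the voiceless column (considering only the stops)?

place of articulation  voiceless  voiced  
bilabial          —         b       
dental            t̪        d̪      
palatal           c         ɟ       
Every place of articulation has a voiceless member except bilabial, where /p/ would be expected.

bilabial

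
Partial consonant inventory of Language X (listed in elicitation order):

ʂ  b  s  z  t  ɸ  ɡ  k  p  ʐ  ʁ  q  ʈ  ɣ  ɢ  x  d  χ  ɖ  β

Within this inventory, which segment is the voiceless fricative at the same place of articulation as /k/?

/k/ is a voiceless velar stop.
The voiceless fricative at the same place is a voiceless velar fricative — in this inventory, /x/.

/x/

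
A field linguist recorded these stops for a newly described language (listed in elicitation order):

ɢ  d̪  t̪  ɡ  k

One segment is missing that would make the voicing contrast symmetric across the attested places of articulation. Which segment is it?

Voiceless: /t̪/ (dental), /k/ (velar).
Voiced: /d̪/ (dental), /ɡ/ (velar), /ɢ/ (uvular).
The uvular row has no voiceless member, so the gap is the voiceless uvular stop /q/.

/q/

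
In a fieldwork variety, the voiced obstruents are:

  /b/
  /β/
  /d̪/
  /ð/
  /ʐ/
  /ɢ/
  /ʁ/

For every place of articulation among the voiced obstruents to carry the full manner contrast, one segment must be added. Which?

/ɖ/

bilabial: stop /b/, fricative /β/.
dental: stop /d̪/, fricative /ð/.
retroflex: stop —, fricative /ʐ/.
uvular: stop /ɢ/, fricative /ʁ/.
The retroflex row has no stop member, so the gap is the retroflex stop /ɖ/.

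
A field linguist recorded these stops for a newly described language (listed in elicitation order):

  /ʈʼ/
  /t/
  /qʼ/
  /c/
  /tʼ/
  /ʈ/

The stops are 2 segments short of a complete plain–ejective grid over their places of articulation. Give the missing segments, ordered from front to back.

/cʼ/, /q/

alveolar: plain /t/, ejective /tʼ/.
retroflex: plain /ʈ/, ejective /ʈʼ/.
palatal: plain /c/, ejective —.
uvular: plain —, ejective /qʼ/.
Gaps, from front to back: palatal lacks ejective (/cʼ/); uvular lacks plain (/q/).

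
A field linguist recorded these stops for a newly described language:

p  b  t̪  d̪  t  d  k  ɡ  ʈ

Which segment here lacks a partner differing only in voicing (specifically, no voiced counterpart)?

/ʈ/

Bilabial: /p/ ~ /b/
Dental: /t̪/ ~ /d̪/
Alveolar: /t/ ~ /d/
Velar: /k/ ~ /ɡ/
Retroflex: only /ʈ/ (voiceless); no voiced partner.
So /ʈ/ is the unpaired segment.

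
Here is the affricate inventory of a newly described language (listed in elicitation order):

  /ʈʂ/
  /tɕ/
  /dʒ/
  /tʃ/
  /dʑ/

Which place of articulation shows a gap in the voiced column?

place of articulation  voiceless  voiced  
postalveolar      tʃ        dʒ      
retroflex         ʈʂ        —       
alveolo-palatal   tɕ        dʑ      
Every place of articulation has a voiced member except retroflex, where /ɖʐ/ would be expected.

retroflex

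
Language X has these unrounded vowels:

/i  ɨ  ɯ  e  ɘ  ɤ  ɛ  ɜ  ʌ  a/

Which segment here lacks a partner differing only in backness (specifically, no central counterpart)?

/a/

High: /i/ ~ /ɨ/ ~ /ɯ/
High-mid: /e/ ~ /ɘ/ ~ /ɤ/
Low-mid: /ɛ/ ~ /ɜ/ ~ /ʌ/
Low: only /a/ (front); no central partner.
So /a/ is the unpaired segment.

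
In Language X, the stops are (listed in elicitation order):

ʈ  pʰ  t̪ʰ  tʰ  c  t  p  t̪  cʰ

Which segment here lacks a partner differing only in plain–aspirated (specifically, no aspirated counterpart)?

Bilabial: /p/ ~ /pʰ/
Dental: /t̪/ ~ /t̪ʰ/
Alveolar: /t/ ~ /tʰ/
Palatal: /c/ ~ /cʰ/
Retroflex: only /ʈ/ (plain); no aspirated partner.
So /ʈ/ is the unpaired segment.

/ʈ/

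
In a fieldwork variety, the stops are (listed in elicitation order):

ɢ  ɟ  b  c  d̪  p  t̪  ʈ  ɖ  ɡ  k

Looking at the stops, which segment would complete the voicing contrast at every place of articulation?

Voiceless: /p/ (bilabial), /t̪/ (dental), /ʈ/ (retroflex), /c/ (palatal), /k/ (velar).
Voiced: /b/ (bilabial), /d̪/ (dental), /ɖ/ (retroflex), /ɟ/ (palatal), /ɡ/ (velar), /ɢ/ (uvular).
The uvular row has no voiceless member, so the gap is the voiceless uvular stop /q/.

/q/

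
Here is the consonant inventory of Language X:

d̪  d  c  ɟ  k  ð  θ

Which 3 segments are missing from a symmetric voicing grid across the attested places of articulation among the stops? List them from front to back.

/t̪/, /t/, /ɡ/

Voiceless: /c/ (palatal), /k/ (velar).
Voiced: /d̪/ (dental), /d/ (alveolar), /ɟ/ (palatal).
Gaps, from front to back: dental lacks voiceless (/t̪/); alveolar lacks voiceless (/t/); velar lacks voiced (/ɡ/).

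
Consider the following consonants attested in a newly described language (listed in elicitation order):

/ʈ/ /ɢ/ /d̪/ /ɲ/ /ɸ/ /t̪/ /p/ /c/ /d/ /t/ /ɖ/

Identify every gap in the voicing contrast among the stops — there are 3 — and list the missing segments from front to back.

place of articulation  voiceless  voiced  
bilabial          p         —       
dental            t̪        d̪      
alveolar          t         d       
retroflex         ʈ         ɖ       
palatal           c         —       
uvular            —         ɢ       
Gaps, from front to back: bilabial lacks voiced (/b/); palatal lacks voiced (/ɟ/); uvular lacks voiceless (/q/).

/b/, /ɟ/, /q/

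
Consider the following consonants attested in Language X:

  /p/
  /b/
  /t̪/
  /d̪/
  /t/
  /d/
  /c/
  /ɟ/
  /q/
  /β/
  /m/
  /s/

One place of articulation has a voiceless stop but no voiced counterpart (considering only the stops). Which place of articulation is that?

uvular

bilabial: voiceless /p/, voiced /b/.
dental: voiceless /t̪/, voiced /d̪/.
alveolar: voiceless /t/, voiced /d/.
palatal: voiceless /c/, voiced /ɟ/.
uvular: voiceless /q/, voiced —.
Every place of articulation has a voiced member except uvular, where /ɢ/ would be expected.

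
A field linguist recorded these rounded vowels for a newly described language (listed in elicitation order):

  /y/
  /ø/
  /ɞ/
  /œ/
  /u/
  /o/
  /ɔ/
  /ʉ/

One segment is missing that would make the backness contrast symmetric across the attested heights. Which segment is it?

/ɵ/

Front: /y/ (high), /ø/ (high-mid), /œ/ (low-mid).
Central: /ʉ/ (high), /ɞ/ (low-mid).
Back: /u/ (high), /o/ (high-mid), /ɔ/ (low-mid).
The high-mid row has no central member, so the gap is the high-mid central rounded vowel /ɵ/.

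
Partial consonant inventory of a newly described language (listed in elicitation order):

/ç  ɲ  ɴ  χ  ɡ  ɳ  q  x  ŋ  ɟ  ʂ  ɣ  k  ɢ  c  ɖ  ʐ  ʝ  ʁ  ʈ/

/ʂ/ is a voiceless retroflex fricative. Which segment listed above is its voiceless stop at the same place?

The voiceless stop at the same place is a voiceless retroflex stop — in this inventory, /ʈ/.

/ʈ/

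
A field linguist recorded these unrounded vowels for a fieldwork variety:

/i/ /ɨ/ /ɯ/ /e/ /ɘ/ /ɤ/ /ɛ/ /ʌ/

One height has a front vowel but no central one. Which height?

low-mid

high: front /i/, central /ɨ/, back /ɯ/.
high-mid: front /e/, central /ɘ/, back /ɤ/.
low-mid: front /ɛ/, central —, back /ʌ/.
Every height has a central member except low-mid, where /ɜ/ would be expected.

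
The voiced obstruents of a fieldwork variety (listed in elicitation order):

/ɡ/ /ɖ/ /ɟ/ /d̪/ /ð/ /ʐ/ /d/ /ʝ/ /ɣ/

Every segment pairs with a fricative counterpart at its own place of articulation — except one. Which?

Dental: /d̪/ ~ /ð/
Retroflex: /ɖ/ ~ /ʐ/
Palatal: /ɟ/ ~ /ʝ/
Velar: /ɡ/ ~ /ɣ/
Alveolar: only /d/ (stop); no fricative partner.
So /d/ is the unpaired segment.

/d/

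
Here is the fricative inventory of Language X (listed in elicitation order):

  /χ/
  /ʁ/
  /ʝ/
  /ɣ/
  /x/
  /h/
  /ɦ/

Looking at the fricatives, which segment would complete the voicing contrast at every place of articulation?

/ç/

place of articulation  voiceless  voiced  
palatal           —         ʝ       
velar             x         ɣ       
uvular            χ         ʁ       
glottal           h         ɦ       
The palatal row has no voiceless member, so the gap is the voiceless palatal fricative /ç/.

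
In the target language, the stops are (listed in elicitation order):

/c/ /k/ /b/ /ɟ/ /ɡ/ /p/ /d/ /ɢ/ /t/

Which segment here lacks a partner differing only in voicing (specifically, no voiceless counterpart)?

/ɢ/

Bilabial: /p/ ~ /b/
Alveolar: /t/ ~ /d/
Palatal: /c/ ~ /ɟ/
Velar: /k/ ~ /ɡ/
Uvular: only /ɢ/ (voiced); no voiceless partner.
So /ɢ/ is the unpaired segment.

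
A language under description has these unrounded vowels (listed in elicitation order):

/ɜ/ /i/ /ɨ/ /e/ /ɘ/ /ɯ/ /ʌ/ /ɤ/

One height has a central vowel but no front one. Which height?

low-mid

high: front /i/, central /ɨ/, back /ɯ/.
high-mid: front /e/, central /ɘ/, back /ɤ/.
low-mid: front —, central /ɜ/, back /ʌ/.
Every height has a front member except low-mid, where /ɛ/ would be expected.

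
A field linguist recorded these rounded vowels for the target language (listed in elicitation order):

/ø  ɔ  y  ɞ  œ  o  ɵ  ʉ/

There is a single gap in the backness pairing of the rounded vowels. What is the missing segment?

high: front /y/, central /ʉ/, back —.
high-mid: front /ø/, central /ɵ/, back /o/.
low-mid: front /œ/, central /ɞ/, back /ɔ/.
The high row has no back member, so the gap is the high back rounded vowel /u/.

/u/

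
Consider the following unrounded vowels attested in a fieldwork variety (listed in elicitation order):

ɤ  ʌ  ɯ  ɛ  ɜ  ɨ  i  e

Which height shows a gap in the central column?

high-mid

Front: /i/ (high), /e/ (high-mid), /ɛ/ (low-mid).
Central: /ɨ/ (high), /ɜ/ (low-mid).
Back: /ɯ/ (high), /ɤ/ (high-mid), /ʌ/ (low-mid).
Every height has a central member except high-mid, where /ɘ/ would be expected.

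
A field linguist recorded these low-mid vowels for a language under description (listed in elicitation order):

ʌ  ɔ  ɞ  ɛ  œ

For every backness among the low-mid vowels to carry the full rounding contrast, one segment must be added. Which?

/ɜ/

Unrounded: /ɛ/ (front), /ʌ/ (back).
Rounded: /œ/ (front), /ɞ/ (central), /ɔ/ (back).
The central row has no unrounded member, so the gap is the central unrounded vowel /ɜ/.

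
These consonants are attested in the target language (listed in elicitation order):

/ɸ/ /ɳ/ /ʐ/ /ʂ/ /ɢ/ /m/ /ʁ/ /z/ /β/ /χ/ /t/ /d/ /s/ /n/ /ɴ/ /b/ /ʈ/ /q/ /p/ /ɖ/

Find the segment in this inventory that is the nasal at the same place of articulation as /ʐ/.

/ɳ/

/ʐ/ is a voiced retroflex fricative.
The nasal at the same place is a retroflex nasal — in this inventory, /ɳ/.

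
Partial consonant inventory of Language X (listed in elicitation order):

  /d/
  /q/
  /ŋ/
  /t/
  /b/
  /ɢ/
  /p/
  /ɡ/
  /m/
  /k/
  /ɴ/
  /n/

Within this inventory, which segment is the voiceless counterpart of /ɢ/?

/q/

/ɢ/ is a voiced uvular stop.
The voiceless counterpart is a voiceless uvular stop — in this inventory, /q/.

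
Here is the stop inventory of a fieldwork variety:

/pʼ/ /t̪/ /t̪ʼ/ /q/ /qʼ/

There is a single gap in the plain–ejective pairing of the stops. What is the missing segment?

bilabial: plain —, ejective /pʼ/.
dental: plain /t̪/, ejective /t̪ʼ/.
uvular: plain /q/, ejective /qʼ/.
The bilabial row has no plain member, so the gap is the plain bilabial stop /p/.

/p/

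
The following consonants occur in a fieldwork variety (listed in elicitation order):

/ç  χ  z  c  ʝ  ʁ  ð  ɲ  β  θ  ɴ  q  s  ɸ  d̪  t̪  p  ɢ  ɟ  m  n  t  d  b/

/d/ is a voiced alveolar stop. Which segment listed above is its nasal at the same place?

The nasal at the same place is an alveolar nasal — in this inventory, /n/.

/n/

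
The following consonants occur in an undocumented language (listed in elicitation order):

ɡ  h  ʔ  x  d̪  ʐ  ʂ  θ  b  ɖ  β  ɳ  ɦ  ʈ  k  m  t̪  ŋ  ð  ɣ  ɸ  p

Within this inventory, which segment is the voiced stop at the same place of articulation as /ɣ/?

/ɣ/ is a voiced velar fricative.
The voiced stop at the same place is a voiced velar stop — in this inventory, /ɡ/.

/ɡ/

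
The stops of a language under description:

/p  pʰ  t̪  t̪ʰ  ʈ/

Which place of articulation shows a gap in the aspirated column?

place of articulation  plain     aspirated
bilabial          p         pʰ      
dental            t̪        t̪ʰ     
retroflex         ʈ         —       
Every place of articulation has an aspirated member except retroflex, where /ʈʰ/ would be expected.

retroflex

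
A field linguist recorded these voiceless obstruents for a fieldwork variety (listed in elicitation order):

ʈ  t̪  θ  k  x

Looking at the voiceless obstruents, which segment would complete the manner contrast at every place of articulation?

/ʂ/

place of articulation  stop      fricative
dental            t̪        θ       
retroflex         ʈ         —       
velar             k         x       
The retroflex row has no fricative member, so the gap is the retroflex fricative /ʂ/.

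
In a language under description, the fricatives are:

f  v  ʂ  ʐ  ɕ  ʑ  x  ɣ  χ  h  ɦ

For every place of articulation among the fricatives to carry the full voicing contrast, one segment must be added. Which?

/ʁ/

labiodental: voiceless /f/, voiced /v/.
retroflex: voiceless /ʂ/, voiced /ʐ/.
alveolo-palatal: voiceless /ɕ/, voiced /ʑ/.
velar: voiceless /x/, voiced /ɣ/.
uvular: voiceless /χ/, voiced —.
glottal: voiceless /h/, voiced /ɦ/.
The uvular row has no voiced member, so the gap is the voiced uvular fricative /ʁ/.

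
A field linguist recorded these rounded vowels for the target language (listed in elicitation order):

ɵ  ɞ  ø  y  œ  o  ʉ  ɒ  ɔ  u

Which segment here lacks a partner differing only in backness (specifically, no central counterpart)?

/ɒ/

High: /y/ ~ /ʉ/ ~ /u/
High-mid: /ø/ ~ /ɵ/ ~ /o/
Low-mid: /œ/ ~ /ɞ/ ~ /ɔ/
Low: only /ɒ/ (back); no central partner.
So /ɒ/ is the unpaired segment.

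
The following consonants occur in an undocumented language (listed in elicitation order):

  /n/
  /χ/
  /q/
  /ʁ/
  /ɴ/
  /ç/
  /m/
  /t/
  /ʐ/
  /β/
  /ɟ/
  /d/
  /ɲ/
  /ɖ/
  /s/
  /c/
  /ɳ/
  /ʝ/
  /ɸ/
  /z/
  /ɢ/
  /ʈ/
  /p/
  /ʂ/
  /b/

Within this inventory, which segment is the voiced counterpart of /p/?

/p/ is a voiceless bilabial stop.
The voiced counterpart is a voiced bilabial stop — in this inventory, /b/.

/b/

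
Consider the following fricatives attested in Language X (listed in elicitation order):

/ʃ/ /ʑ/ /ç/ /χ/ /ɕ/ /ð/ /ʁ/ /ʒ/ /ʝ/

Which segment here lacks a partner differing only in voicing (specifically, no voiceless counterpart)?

/ð/

Postalveolar: /ʃ/ ~ /ʒ/
Alveolo-palatal: /ɕ/ ~ /ʑ/
Palatal: /ç/ ~ /ʝ/
Uvular: /χ/ ~ /ʁ/
Dental: only /ð/ (voiced); no voiceless partner.
So /ð/ is the unpaired segment.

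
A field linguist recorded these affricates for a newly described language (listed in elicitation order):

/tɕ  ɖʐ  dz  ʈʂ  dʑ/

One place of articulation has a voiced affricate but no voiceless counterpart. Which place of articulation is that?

place of articulation  voiceless  voiced  
alveolar          —         dz      
retroflex         ʈʂ        ɖʐ      
alveolo-palatal   tɕ        dʑ      
Every place of articulation has a voiceless member except alveolar, where /ts/ would be expected.

alveolar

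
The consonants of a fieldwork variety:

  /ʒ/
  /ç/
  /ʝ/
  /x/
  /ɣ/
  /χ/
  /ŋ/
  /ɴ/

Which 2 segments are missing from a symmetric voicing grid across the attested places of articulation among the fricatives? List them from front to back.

/ʃ/, /ʁ/

Voiceless: /ç/ (palatal), /x/ (velar), /χ/ (uvular).
Voiced: /ʒ/ (postalveolar), /ʝ/ (palatal), /ɣ/ (velar).
Gaps, from front to back: postalveolar lacks voiceless (/ʃ/); uvular lacks voiced (/ʁ/).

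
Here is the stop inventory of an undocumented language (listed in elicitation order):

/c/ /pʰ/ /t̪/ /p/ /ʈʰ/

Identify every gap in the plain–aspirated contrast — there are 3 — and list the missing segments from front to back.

/t̪ʰ/, /ʈ/, /cʰ/

bilabial: plain /p/, aspirated /pʰ/.
dental: plain /t̪/, aspirated —.
retroflex: plain —, aspirated /ʈʰ/.
palatal: plain /c/, aspirated —.
Gaps, from front to back: dental lacks aspirated (/t̪ʰ/); retroflex lacks plain (/ʈ/); palatal lacks aspirated (/cʰ/).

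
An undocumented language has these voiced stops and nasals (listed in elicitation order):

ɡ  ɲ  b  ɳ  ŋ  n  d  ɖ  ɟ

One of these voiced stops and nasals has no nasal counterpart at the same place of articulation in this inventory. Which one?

Alveolar: /d/ ~ /n/
Retroflex: /ɖ/ ~ /ɳ/
Palatal: /ɟ/ ~ /ɲ/
Velar: /ɡ/ ~ /ŋ/
Bilabial: only /b/ (oral stop); no nasal partner.
So /b/ is the unpaired segment.

/b/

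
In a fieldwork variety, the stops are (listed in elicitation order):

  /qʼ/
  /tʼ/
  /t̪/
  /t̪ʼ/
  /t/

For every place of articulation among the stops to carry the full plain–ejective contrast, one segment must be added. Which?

dental: plain /t̪/, ejective /t̪ʼ/.
alveolar: plain /t/, ejective /tʼ/.
uvular: plain —, ejective /qʼ/.
The uvular row has no plain member, so the gap is the plain uvular stop /q/.

/q/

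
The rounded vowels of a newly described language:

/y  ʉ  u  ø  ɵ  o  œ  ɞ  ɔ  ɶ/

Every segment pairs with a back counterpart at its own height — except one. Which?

/ɶ/

High: /y/ ~ /ʉ/ ~ /u/
High-mid: /ø/ ~ /ɵ/ ~ /o/
Low-mid: /œ/ ~ /ɞ/ ~ /ɔ/
Low: only /ɶ/ (front); no back partner.
So /ɶ/ is the unpaired segment.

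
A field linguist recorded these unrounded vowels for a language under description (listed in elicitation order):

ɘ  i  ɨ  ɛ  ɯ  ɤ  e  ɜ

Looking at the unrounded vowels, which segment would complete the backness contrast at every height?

/ʌ/

high: front /i/, central /ɨ/, back /ɯ/.
high-mid: front /e/, central /ɘ/, back /ɤ/.
low-mid: front /ɛ/, central /ɜ/, back —.
The low-mid row has no back member, so the gap is the low-mid back unrounded vowel /ʌ/.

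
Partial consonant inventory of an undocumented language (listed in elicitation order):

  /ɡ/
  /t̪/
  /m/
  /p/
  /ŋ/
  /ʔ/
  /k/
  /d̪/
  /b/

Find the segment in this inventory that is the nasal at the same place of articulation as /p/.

/p/ is a voiceless bilabial stop.
The nasal at the same place is a bilabial nasal — in this inventory, /m/.

/m/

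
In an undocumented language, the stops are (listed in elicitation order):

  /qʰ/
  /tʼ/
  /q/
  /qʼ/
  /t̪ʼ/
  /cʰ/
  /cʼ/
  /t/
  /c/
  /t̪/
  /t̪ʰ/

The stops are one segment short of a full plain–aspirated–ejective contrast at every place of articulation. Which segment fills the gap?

place of articulation  plain     aspirated  ejective
dental            t̪        t̪ʰ       t̪ʼ     
alveolar          t         —         tʼ      
palatal           c         cʰ        cʼ      
uvular            q         qʰ        qʼ      
The alveolar row has no aspirated member, so the gap is the aspirated alveolar stop /tʰ/.

/tʰ/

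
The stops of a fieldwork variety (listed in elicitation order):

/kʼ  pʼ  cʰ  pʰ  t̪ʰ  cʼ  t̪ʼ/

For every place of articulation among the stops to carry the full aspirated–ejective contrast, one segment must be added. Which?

place of articulation  aspirated  ejective
bilabial          pʰ        pʼ      
dental            t̪ʰ       t̪ʼ     
palatal           cʰ        cʼ      
velar             —         kʼ      
The velar row has no aspirated member, so the gap is the aspirated velar stop /kʰ/.

/kʰ/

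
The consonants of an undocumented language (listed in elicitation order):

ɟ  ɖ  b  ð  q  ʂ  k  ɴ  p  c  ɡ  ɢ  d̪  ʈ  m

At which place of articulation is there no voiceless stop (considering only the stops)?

place of articulation  voiceless  voiced  
bilabial          p         b       
dental            —         d̪      
retroflex         ʈ         ɖ       
palatal           c         ɟ       
velar             k         ɡ       
uvular            q         ɢ       
Every place of articulation has a voiceless member except dental, where /t̪/ would be expected.

dental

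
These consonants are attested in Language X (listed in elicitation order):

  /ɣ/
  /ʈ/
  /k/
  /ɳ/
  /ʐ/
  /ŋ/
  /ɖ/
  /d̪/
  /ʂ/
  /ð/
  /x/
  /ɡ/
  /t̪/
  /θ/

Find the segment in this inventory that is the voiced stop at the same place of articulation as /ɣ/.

/ɡ/

/ɣ/ is a voiced velar fricative.
The voiced stop at the same place is a voiced velar stop — in this inventory, /ɡ/.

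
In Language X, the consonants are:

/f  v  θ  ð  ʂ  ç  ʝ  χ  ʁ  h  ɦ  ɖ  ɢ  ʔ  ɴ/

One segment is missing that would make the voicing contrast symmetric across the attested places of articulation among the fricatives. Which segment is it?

/ʐ/

Voiceless: /f/ (labiodental), /θ/ (dental), /ʂ/ (retroflex), /ç/ (palatal), /χ/ (uvular), /h/ (glottal).
Voiced: /v/ (labiodental), /ð/ (dental), /ʝ/ (palatal), /ʁ/ (uvular), /ɦ/ (glottal).
The retroflex row has no voiced member, so the gap is the voiced retroflex fricative /ʐ/.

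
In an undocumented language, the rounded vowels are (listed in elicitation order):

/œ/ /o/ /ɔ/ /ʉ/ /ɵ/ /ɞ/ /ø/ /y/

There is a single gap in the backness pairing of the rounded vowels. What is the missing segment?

/u/

high: front /y/, central /ʉ/, back —.
high-mid: front /ø/, central /ɵ/, back /o/.
low-mid: front /œ/, central /ɞ/, back /ɔ/.
The high row has no back member, so the gap is the high back rounded vowel /u/.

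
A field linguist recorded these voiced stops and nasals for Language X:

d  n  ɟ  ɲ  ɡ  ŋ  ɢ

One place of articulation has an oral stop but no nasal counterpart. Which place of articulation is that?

Oral stop: /d/ (alveolar), /ɟ/ (palatal), /ɡ/ (velar), /ɢ/ (uvular).
Nasal: /n/ (alveolar), /ɲ/ (palatal), /ŋ/ (velar).
Every place of articulation has a nasal member except uvular, where /ɴ/ would be expected.

uvular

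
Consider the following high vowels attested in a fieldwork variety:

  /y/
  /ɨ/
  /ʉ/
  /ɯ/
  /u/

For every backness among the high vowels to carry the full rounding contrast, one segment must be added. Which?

/i/

Unrounded: /ɨ/ (central), /ɯ/ (back).
Rounded: /y/ (front), /ʉ/ (central), /u/ (back).
The front row has no unrounded member, so the gap is the front unrounded vowel /i/.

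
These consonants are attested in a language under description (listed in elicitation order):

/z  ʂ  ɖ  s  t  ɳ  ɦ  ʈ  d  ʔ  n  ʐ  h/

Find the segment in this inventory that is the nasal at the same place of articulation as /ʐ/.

/ʐ/ is a voiced retroflex fricative.
The nasal at the same place is a retroflex nasal — in this inventory, /ɳ/.

/ɳ/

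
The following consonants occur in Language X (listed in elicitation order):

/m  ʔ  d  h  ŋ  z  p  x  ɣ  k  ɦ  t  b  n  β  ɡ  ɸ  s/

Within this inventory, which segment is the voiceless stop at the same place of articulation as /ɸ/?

/p/

/ɸ/ is a voiceless bilabial fricative.
The voiceless stop at the same place is a voiceless bilabial stop — in this inventory, /p/.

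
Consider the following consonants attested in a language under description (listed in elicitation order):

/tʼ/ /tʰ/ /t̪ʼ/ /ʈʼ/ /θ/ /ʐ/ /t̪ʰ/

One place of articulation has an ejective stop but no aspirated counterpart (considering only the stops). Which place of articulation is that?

dental: aspirated /t̪ʰ/, ejective /t̪ʼ/.
alveolar: aspirated /tʰ/, ejective /tʼ/.
retroflex: aspirated —, ejective /ʈʼ/.
Every place of articulation has an aspirated member except retroflex, where /ʈʰ/ would be expected.

retroflex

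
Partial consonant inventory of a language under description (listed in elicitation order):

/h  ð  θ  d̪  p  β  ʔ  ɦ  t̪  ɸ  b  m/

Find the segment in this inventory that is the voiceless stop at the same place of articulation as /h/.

/ʔ/

/h/ is a voiceless glottal fricative.
The voiceless stop at the same place is a voiceless glottal stop — in this inventory, /ʔ/.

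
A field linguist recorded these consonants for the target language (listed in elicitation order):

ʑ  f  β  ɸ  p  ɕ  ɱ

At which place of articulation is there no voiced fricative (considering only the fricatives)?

labiodental

Voiceless: /ɸ/ (bilabial), /f/ (labiodental), /ɕ/ (alveolo-palatal).
Voiced: /β/ (bilabial), /ʑ/ (alveolo-palatal).
Every place of articulation has a voiced member except labiodental, where /v/ would be expected.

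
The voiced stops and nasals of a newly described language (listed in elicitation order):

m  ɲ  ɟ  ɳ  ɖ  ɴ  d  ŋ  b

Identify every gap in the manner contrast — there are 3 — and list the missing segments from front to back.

place of articulation  oral stop  nasal   
bilabial          b         m       
alveolar          d         —       
retroflex         ɖ         ɳ       
palatal           ɟ         ɲ       
velar             —         ŋ       
uvular            —         ɴ       
Gaps, from front to back: alveolar lacks nasal (/n/); velar lacks oral stop (/ɡ/); uvular lacks oral stop (/ɢ/).

/n/, /ɡ/, /ɢ/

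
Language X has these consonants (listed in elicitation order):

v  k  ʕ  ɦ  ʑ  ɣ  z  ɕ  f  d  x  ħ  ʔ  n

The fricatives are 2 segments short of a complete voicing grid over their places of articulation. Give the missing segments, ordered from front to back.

/s/, /h/

labiodental: voiceless /f/, voiced /v/.
alveolar: voiceless —, voiced /z/.
alveolo-palatal: voiceless /ɕ/, voiced /ʑ/.
velar: voiceless /x/, voiced /ɣ/.
pharyngeal: voiceless /ħ/, voiced /ʕ/.
glottal: voiceless —, voiced /ɦ/.
Gaps, from front to back: alveolar lacks voiceless (/s/); glottal lacks voiceless (/h/).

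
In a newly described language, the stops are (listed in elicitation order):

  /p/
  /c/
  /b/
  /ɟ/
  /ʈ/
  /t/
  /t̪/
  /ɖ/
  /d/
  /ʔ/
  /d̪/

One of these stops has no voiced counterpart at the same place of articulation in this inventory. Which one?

Bilabial: /p/ ~ /b/
Dental: /t̪/ ~ /d̪/
Alveolar: /t/ ~ /d/
Retroflex: /ʈ/ ~ /ɖ/
Palatal: /c/ ~ /ɟ/
Glottal: only /ʔ/ (voiceless); no voiced partner.
So /ʔ/ is the unpaired segment.

/ʔ/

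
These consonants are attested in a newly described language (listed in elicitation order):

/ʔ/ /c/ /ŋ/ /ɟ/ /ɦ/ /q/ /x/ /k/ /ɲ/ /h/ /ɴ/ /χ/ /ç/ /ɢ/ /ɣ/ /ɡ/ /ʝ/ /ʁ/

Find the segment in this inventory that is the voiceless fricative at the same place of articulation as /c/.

/ç/

/c/ is a voiceless palatal stop.
The voiceless fricative at the same place is a voiceless palatal fricative — in this inventory, /ç/.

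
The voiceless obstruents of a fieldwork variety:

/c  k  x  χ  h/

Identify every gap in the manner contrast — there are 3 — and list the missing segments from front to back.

/ç/, /q/, /ʔ/

Stop: /c/ (palatal), /k/ (velar).
Fricative: /x/ (velar), /χ/ (uvular), /h/ (glottal).
Gaps, from front to back: palatal lacks fricative (/ç/); uvular lacks stop (/q/); glottal lacks stop (/ʔ/).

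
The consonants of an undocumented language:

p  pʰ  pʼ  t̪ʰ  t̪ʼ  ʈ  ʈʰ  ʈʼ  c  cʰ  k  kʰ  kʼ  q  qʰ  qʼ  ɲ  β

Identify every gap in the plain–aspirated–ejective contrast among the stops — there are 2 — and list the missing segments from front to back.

place of articulation  plain     aspirated  ejective
bilabial          p         pʰ        pʼ      
dental            —         t̪ʰ       t̪ʼ     
retroflex         ʈ         ʈʰ        ʈʼ      
palatal           c         cʰ        —       
velar             k         kʰ        kʼ      
uvular            q         qʰ        qʼ      
Gaps, from front to back: dental lacks plain (/t̪/); palatal lacks ejective (/cʼ/).

/t̪/, /cʼ/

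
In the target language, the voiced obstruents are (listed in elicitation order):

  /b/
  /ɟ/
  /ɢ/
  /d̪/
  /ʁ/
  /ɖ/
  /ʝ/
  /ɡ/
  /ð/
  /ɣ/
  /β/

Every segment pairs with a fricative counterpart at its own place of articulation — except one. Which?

/ɖ/

Bilabial: /b/ ~ /β/
Dental: /d̪/ ~ /ð/
Palatal: /ɟ/ ~ /ʝ/
Velar: /ɡ/ ~ /ɣ/
Uvular: /ɢ/ ~ /ʁ/
Retroflex: only /ɖ/ (stop); no fricative partner.
So /ɖ/ is the unpaired segment.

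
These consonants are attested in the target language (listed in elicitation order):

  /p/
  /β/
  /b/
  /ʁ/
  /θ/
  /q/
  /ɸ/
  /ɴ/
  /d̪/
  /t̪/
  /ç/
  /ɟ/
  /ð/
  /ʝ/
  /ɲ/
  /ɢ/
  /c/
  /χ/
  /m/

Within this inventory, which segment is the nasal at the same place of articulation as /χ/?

/χ/ is a voiceless uvular fricative.
The nasal at the same place is an uvular nasal — in this inventory, /ɴ/.

/ɴ/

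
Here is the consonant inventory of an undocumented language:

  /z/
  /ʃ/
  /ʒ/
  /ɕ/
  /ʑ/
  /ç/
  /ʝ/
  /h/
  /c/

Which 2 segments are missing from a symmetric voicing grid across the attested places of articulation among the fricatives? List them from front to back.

/s/, /ɦ/

alveolar: voiceless —, voiced /z/.
postalveolar: voiceless /ʃ/, voiced /ʒ/.
alveolo-palatal: voiceless /ɕ/, voiced /ʑ/.
palatal: voiceless /ç/, voiced /ʝ/.
glottal: voiceless /h/, voiced —.
Gaps, from front to back: alveolar lacks voiceless (/s/); glottal lacks voiced (/ɦ/).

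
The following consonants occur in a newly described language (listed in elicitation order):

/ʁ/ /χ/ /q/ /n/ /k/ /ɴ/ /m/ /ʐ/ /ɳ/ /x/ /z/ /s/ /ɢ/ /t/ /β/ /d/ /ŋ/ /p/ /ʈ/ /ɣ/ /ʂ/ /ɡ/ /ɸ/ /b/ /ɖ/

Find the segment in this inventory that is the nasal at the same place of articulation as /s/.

/s/ is a voiceless alveolar fricative.
The nasal at the same place is an alveolar nasal — in this inventory, /n/.

/n/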